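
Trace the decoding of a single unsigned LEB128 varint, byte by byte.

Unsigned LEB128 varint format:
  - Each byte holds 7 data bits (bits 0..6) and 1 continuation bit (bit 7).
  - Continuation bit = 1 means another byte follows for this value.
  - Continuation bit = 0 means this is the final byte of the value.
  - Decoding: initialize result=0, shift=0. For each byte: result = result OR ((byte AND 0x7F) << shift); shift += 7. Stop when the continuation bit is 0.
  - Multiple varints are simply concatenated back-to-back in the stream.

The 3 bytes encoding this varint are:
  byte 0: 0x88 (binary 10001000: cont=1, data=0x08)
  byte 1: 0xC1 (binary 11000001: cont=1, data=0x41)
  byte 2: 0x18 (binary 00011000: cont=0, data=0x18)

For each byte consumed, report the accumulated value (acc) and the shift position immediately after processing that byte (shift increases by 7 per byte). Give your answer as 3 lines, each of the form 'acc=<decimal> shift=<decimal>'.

Answer: acc=8 shift=7
acc=8328 shift=14
acc=401544 shift=21

Derivation:
byte 0=0x88: payload=0x08=8, contrib = 8<<0 = 8; acc -> 8, shift -> 7
byte 1=0xC1: payload=0x41=65, contrib = 65<<7 = 8320; acc -> 8328, shift -> 14
byte 2=0x18: payload=0x18=24, contrib = 24<<14 = 393216; acc -> 401544, shift -> 21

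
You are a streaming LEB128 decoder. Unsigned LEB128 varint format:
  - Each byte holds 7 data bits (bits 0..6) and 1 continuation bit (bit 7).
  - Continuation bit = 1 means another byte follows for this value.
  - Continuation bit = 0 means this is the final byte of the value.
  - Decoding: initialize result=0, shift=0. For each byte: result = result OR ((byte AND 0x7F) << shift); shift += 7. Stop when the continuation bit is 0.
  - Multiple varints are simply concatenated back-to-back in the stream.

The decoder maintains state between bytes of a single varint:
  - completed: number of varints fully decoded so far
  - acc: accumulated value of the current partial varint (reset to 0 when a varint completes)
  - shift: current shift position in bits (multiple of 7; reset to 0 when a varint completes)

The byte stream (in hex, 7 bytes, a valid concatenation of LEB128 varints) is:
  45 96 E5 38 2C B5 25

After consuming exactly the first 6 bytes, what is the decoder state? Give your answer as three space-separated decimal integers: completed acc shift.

Answer: 3 53 7

Derivation:
byte[0]=0x45 cont=0 payload=0x45: varint #1 complete (value=69); reset -> completed=1 acc=0 shift=0
byte[1]=0x96 cont=1 payload=0x16: acc |= 22<<0 -> completed=1 acc=22 shift=7
byte[2]=0xE5 cont=1 payload=0x65: acc |= 101<<7 -> completed=1 acc=12950 shift=14
byte[3]=0x38 cont=0 payload=0x38: varint #2 complete (value=930454); reset -> completed=2 acc=0 shift=0
byte[4]=0x2C cont=0 payload=0x2C: varint #3 complete (value=44); reset -> completed=3 acc=0 shift=0
byte[5]=0xB5 cont=1 payload=0x35: acc |= 53<<0 -> completed=3 acc=53 shift=7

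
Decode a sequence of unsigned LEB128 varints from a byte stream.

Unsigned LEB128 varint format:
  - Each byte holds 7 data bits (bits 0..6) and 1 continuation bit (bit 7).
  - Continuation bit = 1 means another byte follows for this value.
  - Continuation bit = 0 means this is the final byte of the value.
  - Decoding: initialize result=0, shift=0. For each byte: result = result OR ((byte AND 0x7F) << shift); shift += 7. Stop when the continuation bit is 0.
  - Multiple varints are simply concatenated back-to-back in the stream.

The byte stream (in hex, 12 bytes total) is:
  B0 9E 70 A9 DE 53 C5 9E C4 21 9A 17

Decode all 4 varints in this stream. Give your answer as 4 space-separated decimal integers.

  byte[0]=0xB0 cont=1 payload=0x30=48: acc |= 48<<0 -> acc=48 shift=7
  byte[1]=0x9E cont=1 payload=0x1E=30: acc |= 30<<7 -> acc=3888 shift=14
  byte[2]=0x70 cont=0 payload=0x70=112: acc |= 112<<14 -> acc=1838896 shift=21 [end]
Varint 1: bytes[0:3] = B0 9E 70 -> value 1838896 (3 byte(s))
  byte[3]=0xA9 cont=1 payload=0x29=41: acc |= 41<<0 -> acc=41 shift=7
  byte[4]=0xDE cont=1 payload=0x5E=94: acc |= 94<<7 -> acc=12073 shift=14
  byte[5]=0x53 cont=0 payload=0x53=83: acc |= 83<<14 -> acc=1371945 shift=21 [end]
Varint 2: bytes[3:6] = A9 DE 53 -> value 1371945 (3 byte(s))
  byte[6]=0xC5 cont=1 payload=0x45=69: acc |= 69<<0 -> acc=69 shift=7
  byte[7]=0x9E cont=1 payload=0x1E=30: acc |= 30<<7 -> acc=3909 shift=14
  byte[8]=0xC4 cont=1 payload=0x44=68: acc |= 68<<14 -> acc=1118021 shift=21
  byte[9]=0x21 cont=0 payload=0x21=33: acc |= 33<<21 -> acc=70324037 shift=28 [end]
Varint 3: bytes[6:10] = C5 9E C4 21 -> value 70324037 (4 byte(s))
  byte[10]=0x9A cont=1 payload=0x1A=26: acc |= 26<<0 -> acc=26 shift=7
  byte[11]=0x17 cont=0 payload=0x17=23: acc |= 23<<7 -> acc=2970 shift=14 [end]
Varint 4: bytes[10:12] = 9A 17 -> value 2970 (2 byte(s))

Answer: 1838896 1371945 70324037 2970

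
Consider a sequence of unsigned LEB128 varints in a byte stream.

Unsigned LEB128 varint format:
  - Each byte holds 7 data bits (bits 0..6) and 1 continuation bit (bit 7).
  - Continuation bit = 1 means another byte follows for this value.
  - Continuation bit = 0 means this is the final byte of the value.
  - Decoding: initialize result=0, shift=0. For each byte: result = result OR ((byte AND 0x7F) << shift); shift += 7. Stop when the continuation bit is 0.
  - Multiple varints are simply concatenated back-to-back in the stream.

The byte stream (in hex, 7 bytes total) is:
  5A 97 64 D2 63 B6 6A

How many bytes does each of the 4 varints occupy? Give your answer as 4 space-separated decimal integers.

Answer: 1 2 2 2

Derivation:
  byte[0]=0x5A cont=0 payload=0x5A=90: acc |= 90<<0 -> acc=90 shift=7 [end]
Varint 1: bytes[0:1] = 5A -> value 90 (1 byte(s))
  byte[1]=0x97 cont=1 payload=0x17=23: acc |= 23<<0 -> acc=23 shift=7
  byte[2]=0x64 cont=0 payload=0x64=100: acc |= 100<<7 -> acc=12823 shift=14 [end]
Varint 2: bytes[1:3] = 97 64 -> value 12823 (2 byte(s))
  byte[3]=0xD2 cont=1 payload=0x52=82: acc |= 82<<0 -> acc=82 shift=7
  byte[4]=0x63 cont=0 payload=0x63=99: acc |= 99<<7 -> acc=12754 shift=14 [end]
Varint 3: bytes[3:5] = D2 63 -> value 12754 (2 byte(s))
  byte[5]=0xB6 cont=1 payload=0x36=54: acc |= 54<<0 -> acc=54 shift=7
  byte[6]=0x6A cont=0 payload=0x6A=106: acc |= 106<<7 -> acc=13622 shift=14 [end]
Varint 4: bytes[5:7] = B6 6A -> value 13622 (2 byte(s))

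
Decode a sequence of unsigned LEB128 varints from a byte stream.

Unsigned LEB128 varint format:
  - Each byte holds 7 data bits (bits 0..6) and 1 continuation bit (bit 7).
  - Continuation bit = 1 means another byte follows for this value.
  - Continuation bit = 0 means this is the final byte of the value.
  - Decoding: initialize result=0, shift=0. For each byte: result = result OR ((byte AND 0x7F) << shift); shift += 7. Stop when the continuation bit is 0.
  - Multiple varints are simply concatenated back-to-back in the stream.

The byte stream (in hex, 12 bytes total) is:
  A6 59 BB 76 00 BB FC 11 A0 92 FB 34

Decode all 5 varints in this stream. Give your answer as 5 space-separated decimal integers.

  byte[0]=0xA6 cont=1 payload=0x26=38: acc |= 38<<0 -> acc=38 shift=7
  byte[1]=0x59 cont=0 payload=0x59=89: acc |= 89<<7 -> acc=11430 shift=14 [end]
Varint 1: bytes[0:2] = A6 59 -> value 11430 (2 byte(s))
  byte[2]=0xBB cont=1 payload=0x3B=59: acc |= 59<<0 -> acc=59 shift=7
  byte[3]=0x76 cont=0 payload=0x76=118: acc |= 118<<7 -> acc=15163 shift=14 [end]
Varint 2: bytes[2:4] = BB 76 -> value 15163 (2 byte(s))
  byte[4]=0x00 cont=0 payload=0x00=0: acc |= 0<<0 -> acc=0 shift=7 [end]
Varint 3: bytes[4:5] = 00 -> value 0 (1 byte(s))
  byte[5]=0xBB cont=1 payload=0x3B=59: acc |= 59<<0 -> acc=59 shift=7
  byte[6]=0xFC cont=1 payload=0x7C=124: acc |= 124<<7 -> acc=15931 shift=14
  byte[7]=0x11 cont=0 payload=0x11=17: acc |= 17<<14 -> acc=294459 shift=21 [end]
Varint 4: bytes[5:8] = BB FC 11 -> value 294459 (3 byte(s))
  byte[8]=0xA0 cont=1 payload=0x20=32: acc |= 32<<0 -> acc=32 shift=7
  byte[9]=0x92 cont=1 payload=0x12=18: acc |= 18<<7 -> acc=2336 shift=14
  byte[10]=0xFB cont=1 payload=0x7B=123: acc |= 123<<14 -> acc=2017568 shift=21
  byte[11]=0x34 cont=0 payload=0x34=52: acc |= 52<<21 -> acc=111069472 shift=28 [end]
Varint 5: bytes[8:12] = A0 92 FB 34 -> value 111069472 (4 byte(s))

Answer: 11430 15163 0 294459 111069472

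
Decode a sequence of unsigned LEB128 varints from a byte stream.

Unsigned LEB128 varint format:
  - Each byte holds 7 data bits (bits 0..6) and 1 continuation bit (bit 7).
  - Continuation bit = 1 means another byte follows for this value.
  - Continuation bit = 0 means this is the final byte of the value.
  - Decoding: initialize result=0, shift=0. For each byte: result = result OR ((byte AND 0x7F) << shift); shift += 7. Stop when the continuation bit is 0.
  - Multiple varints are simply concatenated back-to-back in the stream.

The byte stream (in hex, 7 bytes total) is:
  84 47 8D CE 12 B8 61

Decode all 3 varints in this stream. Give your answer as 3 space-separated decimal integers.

Answer: 9092 304909 12472

Derivation:
  byte[0]=0x84 cont=1 payload=0x04=4: acc |= 4<<0 -> acc=4 shift=7
  byte[1]=0x47 cont=0 payload=0x47=71: acc |= 71<<7 -> acc=9092 shift=14 [end]
Varint 1: bytes[0:2] = 84 47 -> value 9092 (2 byte(s))
  byte[2]=0x8D cont=1 payload=0x0D=13: acc |= 13<<0 -> acc=13 shift=7
  byte[3]=0xCE cont=1 payload=0x4E=78: acc |= 78<<7 -> acc=9997 shift=14
  byte[4]=0x12 cont=0 payload=0x12=18: acc |= 18<<14 -> acc=304909 shift=21 [end]
Varint 2: bytes[2:5] = 8D CE 12 -> value 304909 (3 byte(s))
  byte[5]=0xB8 cont=1 payload=0x38=56: acc |= 56<<0 -> acc=56 shift=7
  byte[6]=0x61 cont=0 payload=0x61=97: acc |= 97<<7 -> acc=12472 shift=14 [end]
Varint 3: bytes[5:7] = B8 61 -> value 12472 (2 byte(s))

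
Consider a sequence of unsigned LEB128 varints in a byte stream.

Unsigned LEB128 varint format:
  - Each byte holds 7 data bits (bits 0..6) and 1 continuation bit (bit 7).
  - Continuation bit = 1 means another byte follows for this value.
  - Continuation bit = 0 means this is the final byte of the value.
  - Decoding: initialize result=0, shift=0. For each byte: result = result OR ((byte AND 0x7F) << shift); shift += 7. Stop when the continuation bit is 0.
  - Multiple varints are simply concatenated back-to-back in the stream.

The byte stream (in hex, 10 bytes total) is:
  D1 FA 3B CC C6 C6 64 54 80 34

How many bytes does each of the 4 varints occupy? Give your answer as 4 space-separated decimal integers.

Answer: 3 4 1 2

Derivation:
  byte[0]=0xD1 cont=1 payload=0x51=81: acc |= 81<<0 -> acc=81 shift=7
  byte[1]=0xFA cont=1 payload=0x7A=122: acc |= 122<<7 -> acc=15697 shift=14
  byte[2]=0x3B cont=0 payload=0x3B=59: acc |= 59<<14 -> acc=982353 shift=21 [end]
Varint 1: bytes[0:3] = D1 FA 3B -> value 982353 (3 byte(s))
  byte[3]=0xCC cont=1 payload=0x4C=76: acc |= 76<<0 -> acc=76 shift=7
  byte[4]=0xC6 cont=1 payload=0x46=70: acc |= 70<<7 -> acc=9036 shift=14
  byte[5]=0xC6 cont=1 payload=0x46=70: acc |= 70<<14 -> acc=1155916 shift=21
  byte[6]=0x64 cont=0 payload=0x64=100: acc |= 100<<21 -> acc=210871116 shift=28 [end]
Varint 2: bytes[3:7] = CC C6 C6 64 -> value 210871116 (4 byte(s))
  byte[7]=0x54 cont=0 payload=0x54=84: acc |= 84<<0 -> acc=84 shift=7 [end]
Varint 3: bytes[7:8] = 54 -> value 84 (1 byte(s))
  byte[8]=0x80 cont=1 payload=0x00=0: acc |= 0<<0 -> acc=0 shift=7
  byte[9]=0x34 cont=0 payload=0x34=52: acc |= 52<<7 -> acc=6656 shift=14 [end]
Varint 4: bytes[8:10] = 80 34 -> value 6656 (2 byte(s))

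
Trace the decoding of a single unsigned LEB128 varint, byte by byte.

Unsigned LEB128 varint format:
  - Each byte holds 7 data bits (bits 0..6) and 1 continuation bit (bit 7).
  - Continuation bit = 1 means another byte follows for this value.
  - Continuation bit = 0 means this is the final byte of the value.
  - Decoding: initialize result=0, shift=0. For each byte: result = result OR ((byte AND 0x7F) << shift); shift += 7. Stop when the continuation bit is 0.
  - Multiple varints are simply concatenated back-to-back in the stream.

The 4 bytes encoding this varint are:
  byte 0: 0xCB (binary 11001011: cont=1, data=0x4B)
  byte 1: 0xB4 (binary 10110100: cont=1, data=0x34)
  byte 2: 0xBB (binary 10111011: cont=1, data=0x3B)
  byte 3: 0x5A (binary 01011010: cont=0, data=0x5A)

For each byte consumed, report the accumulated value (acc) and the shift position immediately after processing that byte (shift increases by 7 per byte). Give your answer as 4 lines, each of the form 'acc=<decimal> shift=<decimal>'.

Answer: acc=75 shift=7
acc=6731 shift=14
acc=973387 shift=21
acc=189717067 shift=28

Derivation:
byte 0=0xCB: payload=0x4B=75, contrib = 75<<0 = 75; acc -> 75, shift -> 7
byte 1=0xB4: payload=0x34=52, contrib = 52<<7 = 6656; acc -> 6731, shift -> 14
byte 2=0xBB: payload=0x3B=59, contrib = 59<<14 = 966656; acc -> 973387, shift -> 21
byte 3=0x5A: payload=0x5A=90, contrib = 90<<21 = 188743680; acc -> 189717067, shift -> 28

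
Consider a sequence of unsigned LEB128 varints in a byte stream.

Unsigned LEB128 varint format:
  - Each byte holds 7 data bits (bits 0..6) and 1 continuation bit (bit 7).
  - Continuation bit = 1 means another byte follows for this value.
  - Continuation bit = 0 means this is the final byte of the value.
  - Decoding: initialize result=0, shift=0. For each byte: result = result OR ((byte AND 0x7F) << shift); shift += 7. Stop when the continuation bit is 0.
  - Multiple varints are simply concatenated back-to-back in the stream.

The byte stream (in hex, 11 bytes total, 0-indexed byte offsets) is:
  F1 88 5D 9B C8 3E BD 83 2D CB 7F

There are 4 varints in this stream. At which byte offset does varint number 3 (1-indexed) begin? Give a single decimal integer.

Answer: 6

Derivation:
  byte[0]=0xF1 cont=1 payload=0x71=113: acc |= 113<<0 -> acc=113 shift=7
  byte[1]=0x88 cont=1 payload=0x08=8: acc |= 8<<7 -> acc=1137 shift=14
  byte[2]=0x5D cont=0 payload=0x5D=93: acc |= 93<<14 -> acc=1524849 shift=21 [end]
Varint 1: bytes[0:3] = F1 88 5D -> value 1524849 (3 byte(s))
  byte[3]=0x9B cont=1 payload=0x1B=27: acc |= 27<<0 -> acc=27 shift=7
  byte[4]=0xC8 cont=1 payload=0x48=72: acc |= 72<<7 -> acc=9243 shift=14
  byte[5]=0x3E cont=0 payload=0x3E=62: acc |= 62<<14 -> acc=1025051 shift=21 [end]
Varint 2: bytes[3:6] = 9B C8 3E -> value 1025051 (3 byte(s))
  byte[6]=0xBD cont=1 payload=0x3D=61: acc |= 61<<0 -> acc=61 shift=7
  byte[7]=0x83 cont=1 payload=0x03=3: acc |= 3<<7 -> acc=445 shift=14
  byte[8]=0x2D cont=0 payload=0x2D=45: acc |= 45<<14 -> acc=737725 shift=21 [end]
Varint 3: bytes[6:9] = BD 83 2D -> value 737725 (3 byte(s))
  byte[9]=0xCB cont=1 payload=0x4B=75: acc |= 75<<0 -> acc=75 shift=7
  byte[10]=0x7F cont=0 payload=0x7F=127: acc |= 127<<7 -> acc=16331 shift=14 [end]
Varint 4: bytes[9:11] = CB 7F -> value 16331 (2 byte(s))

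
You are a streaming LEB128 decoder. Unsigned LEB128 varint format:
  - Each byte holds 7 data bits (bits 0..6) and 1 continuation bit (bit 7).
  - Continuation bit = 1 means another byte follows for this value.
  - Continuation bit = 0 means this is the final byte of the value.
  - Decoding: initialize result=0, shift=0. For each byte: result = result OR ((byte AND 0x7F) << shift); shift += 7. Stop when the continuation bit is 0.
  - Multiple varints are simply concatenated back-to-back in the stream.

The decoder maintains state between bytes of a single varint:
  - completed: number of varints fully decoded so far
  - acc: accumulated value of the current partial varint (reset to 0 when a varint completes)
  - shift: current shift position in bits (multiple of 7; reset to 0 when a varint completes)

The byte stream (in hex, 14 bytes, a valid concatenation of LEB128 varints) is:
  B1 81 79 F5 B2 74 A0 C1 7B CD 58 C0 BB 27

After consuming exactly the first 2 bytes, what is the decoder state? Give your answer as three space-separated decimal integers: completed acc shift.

byte[0]=0xB1 cont=1 payload=0x31: acc |= 49<<0 -> completed=0 acc=49 shift=7
byte[1]=0x81 cont=1 payload=0x01: acc |= 1<<7 -> completed=0 acc=177 shift=14

Answer: 0 177 14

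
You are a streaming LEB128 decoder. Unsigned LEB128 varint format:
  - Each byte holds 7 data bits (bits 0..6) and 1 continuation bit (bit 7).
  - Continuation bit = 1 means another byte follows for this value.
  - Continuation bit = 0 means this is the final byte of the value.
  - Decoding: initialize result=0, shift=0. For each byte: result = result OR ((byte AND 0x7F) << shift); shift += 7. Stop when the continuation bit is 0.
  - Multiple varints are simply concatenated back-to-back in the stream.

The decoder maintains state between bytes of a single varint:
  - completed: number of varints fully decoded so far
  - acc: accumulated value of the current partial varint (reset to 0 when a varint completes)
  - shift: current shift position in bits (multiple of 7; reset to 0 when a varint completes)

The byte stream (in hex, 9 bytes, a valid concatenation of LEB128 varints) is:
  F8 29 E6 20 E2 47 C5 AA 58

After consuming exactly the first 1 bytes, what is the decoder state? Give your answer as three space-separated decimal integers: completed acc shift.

Answer: 0 120 7

Derivation:
byte[0]=0xF8 cont=1 payload=0x78: acc |= 120<<0 -> completed=0 acc=120 shift=7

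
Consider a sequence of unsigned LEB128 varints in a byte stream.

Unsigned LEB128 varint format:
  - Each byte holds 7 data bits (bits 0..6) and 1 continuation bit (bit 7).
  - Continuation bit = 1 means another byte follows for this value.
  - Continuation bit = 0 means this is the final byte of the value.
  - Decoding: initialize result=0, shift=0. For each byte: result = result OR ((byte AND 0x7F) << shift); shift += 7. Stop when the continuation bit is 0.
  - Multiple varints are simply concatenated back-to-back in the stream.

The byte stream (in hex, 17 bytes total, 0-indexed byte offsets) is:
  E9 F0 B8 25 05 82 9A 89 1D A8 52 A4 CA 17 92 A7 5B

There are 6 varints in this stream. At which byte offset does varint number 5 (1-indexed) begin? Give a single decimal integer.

  byte[0]=0xE9 cont=1 payload=0x69=105: acc |= 105<<0 -> acc=105 shift=7
  byte[1]=0xF0 cont=1 payload=0x70=112: acc |= 112<<7 -> acc=14441 shift=14
  byte[2]=0xB8 cont=1 payload=0x38=56: acc |= 56<<14 -> acc=931945 shift=21
  byte[3]=0x25 cont=0 payload=0x25=37: acc |= 37<<21 -> acc=78526569 shift=28 [end]
Varint 1: bytes[0:4] = E9 F0 B8 25 -> value 78526569 (4 byte(s))
  byte[4]=0x05 cont=0 payload=0x05=5: acc |= 5<<0 -> acc=5 shift=7 [end]
Varint 2: bytes[4:5] = 05 -> value 5 (1 byte(s))
  byte[5]=0x82 cont=1 payload=0x02=2: acc |= 2<<0 -> acc=2 shift=7
  byte[6]=0x9A cont=1 payload=0x1A=26: acc |= 26<<7 -> acc=3330 shift=14
  byte[7]=0x89 cont=1 payload=0x09=9: acc |= 9<<14 -> acc=150786 shift=21
  byte[8]=0x1D cont=0 payload=0x1D=29: acc |= 29<<21 -> acc=60968194 shift=28 [end]
Varint 3: bytes[5:9] = 82 9A 89 1D -> value 60968194 (4 byte(s))
  byte[9]=0xA8 cont=1 payload=0x28=40: acc |= 40<<0 -> acc=40 shift=7
  byte[10]=0x52 cont=0 payload=0x52=82: acc |= 82<<7 -> acc=10536 shift=14 [end]
Varint 4: bytes[9:11] = A8 52 -> value 10536 (2 byte(s))
  byte[11]=0xA4 cont=1 payload=0x24=36: acc |= 36<<0 -> acc=36 shift=7
  byte[12]=0xCA cont=1 payload=0x4A=74: acc |= 74<<7 -> acc=9508 shift=14
  byte[13]=0x17 cont=0 payload=0x17=23: acc |= 23<<14 -> acc=386340 shift=21 [end]
Varint 5: bytes[11:14] = A4 CA 17 -> value 386340 (3 byte(s))
  byte[14]=0x92 cont=1 payload=0x12=18: acc |= 18<<0 -> acc=18 shift=7
  byte[15]=0xA7 cont=1 payload=0x27=39: acc |= 39<<7 -> acc=5010 shift=14
  byte[16]=0x5B cont=0 payload=0x5B=91: acc |= 91<<14 -> acc=1495954 shift=21 [end]
Varint 6: bytes[14:17] = 92 A7 5B -> value 1495954 (3 byte(s))

Answer: 11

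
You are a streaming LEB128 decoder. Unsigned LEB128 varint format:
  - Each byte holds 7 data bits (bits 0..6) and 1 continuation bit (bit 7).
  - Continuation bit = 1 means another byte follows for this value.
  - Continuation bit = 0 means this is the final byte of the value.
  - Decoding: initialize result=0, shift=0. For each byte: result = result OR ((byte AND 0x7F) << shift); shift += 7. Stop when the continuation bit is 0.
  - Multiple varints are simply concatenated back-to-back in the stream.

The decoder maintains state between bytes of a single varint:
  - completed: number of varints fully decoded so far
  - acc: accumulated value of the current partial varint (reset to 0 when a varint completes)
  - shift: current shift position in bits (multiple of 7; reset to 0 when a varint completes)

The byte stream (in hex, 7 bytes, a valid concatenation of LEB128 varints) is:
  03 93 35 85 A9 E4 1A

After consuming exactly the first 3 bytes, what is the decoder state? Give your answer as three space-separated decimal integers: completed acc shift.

Answer: 2 0 0

Derivation:
byte[0]=0x03 cont=0 payload=0x03: varint #1 complete (value=3); reset -> completed=1 acc=0 shift=0
byte[1]=0x93 cont=1 payload=0x13: acc |= 19<<0 -> completed=1 acc=19 shift=7
byte[2]=0x35 cont=0 payload=0x35: varint #2 complete (value=6803); reset -> completed=2 acc=0 shift=0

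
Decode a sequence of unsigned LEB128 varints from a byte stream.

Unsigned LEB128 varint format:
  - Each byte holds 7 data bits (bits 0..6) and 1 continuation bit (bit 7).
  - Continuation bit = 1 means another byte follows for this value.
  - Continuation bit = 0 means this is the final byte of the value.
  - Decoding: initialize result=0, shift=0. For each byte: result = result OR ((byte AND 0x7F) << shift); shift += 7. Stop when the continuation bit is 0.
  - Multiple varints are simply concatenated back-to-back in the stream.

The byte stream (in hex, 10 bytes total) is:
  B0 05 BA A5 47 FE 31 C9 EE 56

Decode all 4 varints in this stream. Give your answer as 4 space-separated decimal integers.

  byte[0]=0xB0 cont=1 payload=0x30=48: acc |= 48<<0 -> acc=48 shift=7
  byte[1]=0x05 cont=0 payload=0x05=5: acc |= 5<<7 -> acc=688 shift=14 [end]
Varint 1: bytes[0:2] = B0 05 -> value 688 (2 byte(s))
  byte[2]=0xBA cont=1 payload=0x3A=58: acc |= 58<<0 -> acc=58 shift=7
  byte[3]=0xA5 cont=1 payload=0x25=37: acc |= 37<<7 -> acc=4794 shift=14
  byte[4]=0x47 cont=0 payload=0x47=71: acc |= 71<<14 -> acc=1168058 shift=21 [end]
Varint 2: bytes[2:5] = BA A5 47 -> value 1168058 (3 byte(s))
  byte[5]=0xFE cont=1 payload=0x7E=126: acc |= 126<<0 -> acc=126 shift=7
  byte[6]=0x31 cont=0 payload=0x31=49: acc |= 49<<7 -> acc=6398 shift=14 [end]
Varint 3: bytes[5:7] = FE 31 -> value 6398 (2 byte(s))
  byte[7]=0xC9 cont=1 payload=0x49=73: acc |= 73<<0 -> acc=73 shift=7
  byte[8]=0xEE cont=1 payload=0x6E=110: acc |= 110<<7 -> acc=14153 shift=14
  byte[9]=0x56 cont=0 payload=0x56=86: acc |= 86<<14 -> acc=1423177 shift=21 [end]
Varint 4: bytes[7:10] = C9 EE 56 -> value 1423177 (3 byte(s))

Answer: 688 1168058 6398 1423177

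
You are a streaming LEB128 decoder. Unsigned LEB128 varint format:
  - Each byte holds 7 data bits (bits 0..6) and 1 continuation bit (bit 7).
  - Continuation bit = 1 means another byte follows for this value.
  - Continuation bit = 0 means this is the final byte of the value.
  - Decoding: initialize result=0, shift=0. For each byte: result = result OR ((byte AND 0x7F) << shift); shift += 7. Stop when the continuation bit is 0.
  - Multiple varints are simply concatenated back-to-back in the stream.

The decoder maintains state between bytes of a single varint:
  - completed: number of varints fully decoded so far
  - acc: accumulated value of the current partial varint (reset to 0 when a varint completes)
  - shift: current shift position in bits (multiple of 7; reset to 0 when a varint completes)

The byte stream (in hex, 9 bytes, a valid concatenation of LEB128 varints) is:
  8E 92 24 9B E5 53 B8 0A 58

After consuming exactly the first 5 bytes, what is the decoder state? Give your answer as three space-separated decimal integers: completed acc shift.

byte[0]=0x8E cont=1 payload=0x0E: acc |= 14<<0 -> completed=0 acc=14 shift=7
byte[1]=0x92 cont=1 payload=0x12: acc |= 18<<7 -> completed=0 acc=2318 shift=14
byte[2]=0x24 cont=0 payload=0x24: varint #1 complete (value=592142); reset -> completed=1 acc=0 shift=0
byte[3]=0x9B cont=1 payload=0x1B: acc |= 27<<0 -> completed=1 acc=27 shift=7
byte[4]=0xE5 cont=1 payload=0x65: acc |= 101<<7 -> completed=1 acc=12955 shift=14

Answer: 1 12955 14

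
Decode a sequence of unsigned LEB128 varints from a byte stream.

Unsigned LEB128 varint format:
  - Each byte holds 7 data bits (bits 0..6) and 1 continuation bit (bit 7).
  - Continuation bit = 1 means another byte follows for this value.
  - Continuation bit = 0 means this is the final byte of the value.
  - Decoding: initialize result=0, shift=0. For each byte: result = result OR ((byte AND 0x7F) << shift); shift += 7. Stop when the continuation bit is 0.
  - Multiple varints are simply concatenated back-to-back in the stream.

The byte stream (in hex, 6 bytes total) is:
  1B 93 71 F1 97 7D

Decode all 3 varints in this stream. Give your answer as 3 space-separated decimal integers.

Answer: 27 14483 2051057

Derivation:
  byte[0]=0x1B cont=0 payload=0x1B=27: acc |= 27<<0 -> acc=27 shift=7 [end]
Varint 1: bytes[0:1] = 1B -> value 27 (1 byte(s))
  byte[1]=0x93 cont=1 payload=0x13=19: acc |= 19<<0 -> acc=19 shift=7
  byte[2]=0x71 cont=0 payload=0x71=113: acc |= 113<<7 -> acc=14483 shift=14 [end]
Varint 2: bytes[1:3] = 93 71 -> value 14483 (2 byte(s))
  byte[3]=0xF1 cont=1 payload=0x71=113: acc |= 113<<0 -> acc=113 shift=7
  byte[4]=0x97 cont=1 payload=0x17=23: acc |= 23<<7 -> acc=3057 shift=14
  byte[5]=0x7D cont=0 payload=0x7D=125: acc |= 125<<14 -> acc=2051057 shift=21 [end]
Varint 3: bytes[3:6] = F1 97 7D -> value 2051057 (3 byte(s))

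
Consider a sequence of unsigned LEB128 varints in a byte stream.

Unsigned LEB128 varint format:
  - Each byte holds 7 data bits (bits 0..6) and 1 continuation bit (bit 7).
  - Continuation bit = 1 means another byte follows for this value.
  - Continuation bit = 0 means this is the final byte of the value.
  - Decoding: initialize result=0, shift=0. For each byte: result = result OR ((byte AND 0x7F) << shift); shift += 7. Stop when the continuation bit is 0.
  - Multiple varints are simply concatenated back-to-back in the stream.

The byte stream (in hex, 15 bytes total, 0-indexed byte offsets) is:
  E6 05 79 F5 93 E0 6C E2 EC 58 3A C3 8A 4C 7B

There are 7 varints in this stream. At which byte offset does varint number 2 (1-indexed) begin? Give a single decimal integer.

  byte[0]=0xE6 cont=1 payload=0x66=102: acc |= 102<<0 -> acc=102 shift=7
  byte[1]=0x05 cont=0 payload=0x05=5: acc |= 5<<7 -> acc=742 shift=14 [end]
Varint 1: bytes[0:2] = E6 05 -> value 742 (2 byte(s))
  byte[2]=0x79 cont=0 payload=0x79=121: acc |= 121<<0 -> acc=121 shift=7 [end]
Varint 2: bytes[2:3] = 79 -> value 121 (1 byte(s))
  byte[3]=0xF5 cont=1 payload=0x75=117: acc |= 117<<0 -> acc=117 shift=7
  byte[4]=0x93 cont=1 payload=0x13=19: acc |= 19<<7 -> acc=2549 shift=14
  byte[5]=0xE0 cont=1 payload=0x60=96: acc |= 96<<14 -> acc=1575413 shift=21
  byte[6]=0x6C cont=0 payload=0x6C=108: acc |= 108<<21 -> acc=228067829 shift=28 [end]
Varint 3: bytes[3:7] = F5 93 E0 6C -> value 228067829 (4 byte(s))
  byte[7]=0xE2 cont=1 payload=0x62=98: acc |= 98<<0 -> acc=98 shift=7
  byte[8]=0xEC cont=1 payload=0x6C=108: acc |= 108<<7 -> acc=13922 shift=14
  byte[9]=0x58 cont=0 payload=0x58=88: acc |= 88<<14 -> acc=1455714 shift=21 [end]
Varint 4: bytes[7:10] = E2 EC 58 -> value 1455714 (3 byte(s))
  byte[10]=0x3A cont=0 payload=0x3A=58: acc |= 58<<0 -> acc=58 shift=7 [end]
Varint 5: bytes[10:11] = 3A -> value 58 (1 byte(s))
  byte[11]=0xC3 cont=1 payload=0x43=67: acc |= 67<<0 -> acc=67 shift=7
  byte[12]=0x8A cont=1 payload=0x0A=10: acc |= 10<<7 -> acc=1347 shift=14
  byte[13]=0x4C cont=0 payload=0x4C=76: acc |= 76<<14 -> acc=1246531 shift=21 [end]
Varint 6: bytes[11:14] = C3 8A 4C -> value 1246531 (3 byte(s))
  byte[14]=0x7B cont=0 payload=0x7B=123: acc |= 123<<0 -> acc=123 shift=7 [end]
Varint 7: bytes[14:15] = 7B -> value 123 (1 byte(s))

Answer: 2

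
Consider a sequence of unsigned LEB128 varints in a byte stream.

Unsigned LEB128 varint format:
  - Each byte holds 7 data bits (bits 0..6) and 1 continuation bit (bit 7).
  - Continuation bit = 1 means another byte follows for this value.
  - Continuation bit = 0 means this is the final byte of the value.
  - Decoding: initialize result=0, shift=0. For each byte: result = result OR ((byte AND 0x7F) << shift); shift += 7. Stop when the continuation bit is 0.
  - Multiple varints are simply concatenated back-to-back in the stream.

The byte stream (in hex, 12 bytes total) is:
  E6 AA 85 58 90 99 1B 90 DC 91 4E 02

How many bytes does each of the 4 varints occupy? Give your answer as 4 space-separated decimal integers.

  byte[0]=0xE6 cont=1 payload=0x66=102: acc |= 102<<0 -> acc=102 shift=7
  byte[1]=0xAA cont=1 payload=0x2A=42: acc |= 42<<7 -> acc=5478 shift=14
  byte[2]=0x85 cont=1 payload=0x05=5: acc |= 5<<14 -> acc=87398 shift=21
  byte[3]=0x58 cont=0 payload=0x58=88: acc |= 88<<21 -> acc=184636774 shift=28 [end]
Varint 1: bytes[0:4] = E6 AA 85 58 -> value 184636774 (4 byte(s))
  byte[4]=0x90 cont=1 payload=0x10=16: acc |= 16<<0 -> acc=16 shift=7
  byte[5]=0x99 cont=1 payload=0x19=25: acc |= 25<<7 -> acc=3216 shift=14
  byte[6]=0x1B cont=0 payload=0x1B=27: acc |= 27<<14 -> acc=445584 shift=21 [end]
Varint 2: bytes[4:7] = 90 99 1B -> value 445584 (3 byte(s))
  byte[7]=0x90 cont=1 payload=0x10=16: acc |= 16<<0 -> acc=16 shift=7
  byte[8]=0xDC cont=1 payload=0x5C=92: acc |= 92<<7 -> acc=11792 shift=14
  byte[9]=0x91 cont=1 payload=0x11=17: acc |= 17<<14 -> acc=290320 shift=21
  byte[10]=0x4E cont=0 payload=0x4E=78: acc |= 78<<21 -> acc=163868176 shift=28 [end]
Varint 3: bytes[7:11] = 90 DC 91 4E -> value 163868176 (4 byte(s))
  byte[11]=0x02 cont=0 payload=0x02=2: acc |= 2<<0 -> acc=2 shift=7 [end]
Varint 4: bytes[11:12] = 02 -> value 2 (1 byte(s))

Answer: 4 3 4 1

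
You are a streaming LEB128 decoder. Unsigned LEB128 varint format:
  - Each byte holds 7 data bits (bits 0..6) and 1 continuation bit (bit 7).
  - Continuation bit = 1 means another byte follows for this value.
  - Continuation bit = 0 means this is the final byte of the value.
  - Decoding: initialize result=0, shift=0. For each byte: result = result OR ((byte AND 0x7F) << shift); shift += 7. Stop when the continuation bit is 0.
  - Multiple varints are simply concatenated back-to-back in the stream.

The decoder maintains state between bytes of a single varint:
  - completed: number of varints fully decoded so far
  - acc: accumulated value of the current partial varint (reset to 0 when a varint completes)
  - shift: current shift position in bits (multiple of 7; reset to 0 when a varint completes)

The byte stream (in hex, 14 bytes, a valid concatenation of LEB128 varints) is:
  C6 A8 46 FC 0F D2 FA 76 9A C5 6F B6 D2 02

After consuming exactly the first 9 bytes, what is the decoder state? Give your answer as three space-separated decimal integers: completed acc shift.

Answer: 3 26 7

Derivation:
byte[0]=0xC6 cont=1 payload=0x46: acc |= 70<<0 -> completed=0 acc=70 shift=7
byte[1]=0xA8 cont=1 payload=0x28: acc |= 40<<7 -> completed=0 acc=5190 shift=14
byte[2]=0x46 cont=0 payload=0x46: varint #1 complete (value=1152070); reset -> completed=1 acc=0 shift=0
byte[3]=0xFC cont=1 payload=0x7C: acc |= 124<<0 -> completed=1 acc=124 shift=7
byte[4]=0x0F cont=0 payload=0x0F: varint #2 complete (value=2044); reset -> completed=2 acc=0 shift=0
byte[5]=0xD2 cont=1 payload=0x52: acc |= 82<<0 -> completed=2 acc=82 shift=7
byte[6]=0xFA cont=1 payload=0x7A: acc |= 122<<7 -> completed=2 acc=15698 shift=14
byte[7]=0x76 cont=0 payload=0x76: varint #3 complete (value=1949010); reset -> completed=3 acc=0 shift=0
byte[8]=0x9A cont=1 payload=0x1A: acc |= 26<<0 -> completed=3 acc=26 shift=7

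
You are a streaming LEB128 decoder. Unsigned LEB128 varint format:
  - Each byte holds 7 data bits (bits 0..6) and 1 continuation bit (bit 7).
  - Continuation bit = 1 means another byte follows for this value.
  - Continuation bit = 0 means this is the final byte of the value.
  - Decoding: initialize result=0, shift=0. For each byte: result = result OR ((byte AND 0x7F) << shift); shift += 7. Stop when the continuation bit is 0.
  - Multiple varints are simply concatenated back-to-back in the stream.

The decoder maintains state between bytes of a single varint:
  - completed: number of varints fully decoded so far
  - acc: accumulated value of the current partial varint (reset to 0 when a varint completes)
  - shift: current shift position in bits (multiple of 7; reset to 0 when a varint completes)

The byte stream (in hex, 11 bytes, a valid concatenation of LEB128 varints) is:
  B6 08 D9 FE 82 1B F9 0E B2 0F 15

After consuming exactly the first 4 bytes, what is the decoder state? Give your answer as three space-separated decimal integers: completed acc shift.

Answer: 1 16217 14

Derivation:
byte[0]=0xB6 cont=1 payload=0x36: acc |= 54<<0 -> completed=0 acc=54 shift=7
byte[1]=0x08 cont=0 payload=0x08: varint #1 complete (value=1078); reset -> completed=1 acc=0 shift=0
byte[2]=0xD9 cont=1 payload=0x59: acc |= 89<<0 -> completed=1 acc=89 shift=7
byte[3]=0xFE cont=1 payload=0x7E: acc |= 126<<7 -> completed=1 acc=16217 shift=14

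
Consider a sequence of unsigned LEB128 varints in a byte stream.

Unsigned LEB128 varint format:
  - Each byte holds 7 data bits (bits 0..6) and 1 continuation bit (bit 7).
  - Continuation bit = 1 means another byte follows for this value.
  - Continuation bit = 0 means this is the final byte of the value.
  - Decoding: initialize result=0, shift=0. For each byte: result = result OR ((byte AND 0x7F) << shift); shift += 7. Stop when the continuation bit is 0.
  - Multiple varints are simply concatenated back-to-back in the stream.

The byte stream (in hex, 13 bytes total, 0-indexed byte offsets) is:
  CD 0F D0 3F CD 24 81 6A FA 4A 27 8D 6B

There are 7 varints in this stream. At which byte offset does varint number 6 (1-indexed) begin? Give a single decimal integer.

Answer: 10

Derivation:
  byte[0]=0xCD cont=1 payload=0x4D=77: acc |= 77<<0 -> acc=77 shift=7
  byte[1]=0x0F cont=0 payload=0x0F=15: acc |= 15<<7 -> acc=1997 shift=14 [end]
Varint 1: bytes[0:2] = CD 0F -> value 1997 (2 byte(s))
  byte[2]=0xD0 cont=1 payload=0x50=80: acc |= 80<<0 -> acc=80 shift=7
  byte[3]=0x3F cont=0 payload=0x3F=63: acc |= 63<<7 -> acc=8144 shift=14 [end]
Varint 2: bytes[2:4] = D0 3F -> value 8144 (2 byte(s))
  byte[4]=0xCD cont=1 payload=0x4D=77: acc |= 77<<0 -> acc=77 shift=7
  byte[5]=0x24 cont=0 payload=0x24=36: acc |= 36<<7 -> acc=4685 shift=14 [end]
Varint 3: bytes[4:6] = CD 24 -> value 4685 (2 byte(s))
  byte[6]=0x81 cont=1 payload=0x01=1: acc |= 1<<0 -> acc=1 shift=7
  byte[7]=0x6A cont=0 payload=0x6A=106: acc |= 106<<7 -> acc=13569 shift=14 [end]
Varint 4: bytes[6:8] = 81 6A -> value 13569 (2 byte(s))
  byte[8]=0xFA cont=1 payload=0x7A=122: acc |= 122<<0 -> acc=122 shift=7
  byte[9]=0x4A cont=0 payload=0x4A=74: acc |= 74<<7 -> acc=9594 shift=14 [end]
Varint 5: bytes[8:10] = FA 4A -> value 9594 (2 byte(s))
  byte[10]=0x27 cont=0 payload=0x27=39: acc |= 39<<0 -> acc=39 shift=7 [end]
Varint 6: bytes[10:11] = 27 -> value 39 (1 byte(s))
  byte[11]=0x8D cont=1 payload=0x0D=13: acc |= 13<<0 -> acc=13 shift=7
  byte[12]=0x6B cont=0 payload=0x6B=107: acc |= 107<<7 -> acc=13709 shift=14 [end]
Varint 7: bytes[11:13] = 8D 6B -> value 13709 (2 byte(s))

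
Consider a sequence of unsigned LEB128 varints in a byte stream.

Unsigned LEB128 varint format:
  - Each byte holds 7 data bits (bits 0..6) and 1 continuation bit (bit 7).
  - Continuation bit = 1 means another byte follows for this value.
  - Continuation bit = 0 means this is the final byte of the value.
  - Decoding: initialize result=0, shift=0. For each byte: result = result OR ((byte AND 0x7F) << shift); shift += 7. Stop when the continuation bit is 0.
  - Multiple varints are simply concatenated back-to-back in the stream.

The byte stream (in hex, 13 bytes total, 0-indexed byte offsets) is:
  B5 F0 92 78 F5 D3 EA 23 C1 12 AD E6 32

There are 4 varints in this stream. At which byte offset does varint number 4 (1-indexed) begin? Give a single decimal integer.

Answer: 10

Derivation:
  byte[0]=0xB5 cont=1 payload=0x35=53: acc |= 53<<0 -> acc=53 shift=7
  byte[1]=0xF0 cont=1 payload=0x70=112: acc |= 112<<7 -> acc=14389 shift=14
  byte[2]=0x92 cont=1 payload=0x12=18: acc |= 18<<14 -> acc=309301 shift=21
  byte[3]=0x78 cont=0 payload=0x78=120: acc |= 120<<21 -> acc=251967541 shift=28 [end]
Varint 1: bytes[0:4] = B5 F0 92 78 -> value 251967541 (4 byte(s))
  byte[4]=0xF5 cont=1 payload=0x75=117: acc |= 117<<0 -> acc=117 shift=7
  byte[5]=0xD3 cont=1 payload=0x53=83: acc |= 83<<7 -> acc=10741 shift=14
  byte[6]=0xEA cont=1 payload=0x6A=106: acc |= 106<<14 -> acc=1747445 shift=21
  byte[7]=0x23 cont=0 payload=0x23=35: acc |= 35<<21 -> acc=75147765 shift=28 [end]
Varint 2: bytes[4:8] = F5 D3 EA 23 -> value 75147765 (4 byte(s))
  byte[8]=0xC1 cont=1 payload=0x41=65: acc |= 65<<0 -> acc=65 shift=7
  byte[9]=0x12 cont=0 payload=0x12=18: acc |= 18<<7 -> acc=2369 shift=14 [end]
Varint 3: bytes[8:10] = C1 12 -> value 2369 (2 byte(s))
  byte[10]=0xAD cont=1 payload=0x2D=45: acc |= 45<<0 -> acc=45 shift=7
  byte[11]=0xE6 cont=1 payload=0x66=102: acc |= 102<<7 -> acc=13101 shift=14
  byte[12]=0x32 cont=0 payload=0x32=50: acc |= 50<<14 -> acc=832301 shift=21 [end]
Varint 4: bytes[10:13] = AD E6 32 -> value 832301 (3 byte(s))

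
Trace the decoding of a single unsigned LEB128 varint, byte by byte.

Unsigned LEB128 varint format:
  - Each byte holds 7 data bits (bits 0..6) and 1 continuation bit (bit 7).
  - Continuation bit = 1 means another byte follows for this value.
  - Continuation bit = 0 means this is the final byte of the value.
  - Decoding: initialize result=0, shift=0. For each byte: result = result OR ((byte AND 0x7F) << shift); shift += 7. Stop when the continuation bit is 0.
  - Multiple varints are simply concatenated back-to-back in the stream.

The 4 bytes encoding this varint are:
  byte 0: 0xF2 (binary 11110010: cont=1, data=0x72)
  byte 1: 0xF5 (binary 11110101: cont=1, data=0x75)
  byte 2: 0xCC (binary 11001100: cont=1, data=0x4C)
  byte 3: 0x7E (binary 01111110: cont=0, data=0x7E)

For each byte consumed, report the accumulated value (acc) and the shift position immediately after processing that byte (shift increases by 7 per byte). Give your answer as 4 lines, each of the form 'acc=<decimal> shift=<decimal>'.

byte 0=0xF2: payload=0x72=114, contrib = 114<<0 = 114; acc -> 114, shift -> 7
byte 1=0xF5: payload=0x75=117, contrib = 117<<7 = 14976; acc -> 15090, shift -> 14
byte 2=0xCC: payload=0x4C=76, contrib = 76<<14 = 1245184; acc -> 1260274, shift -> 21
byte 3=0x7E: payload=0x7E=126, contrib = 126<<21 = 264241152; acc -> 265501426, shift -> 28

Answer: acc=114 shift=7
acc=15090 shift=14
acc=1260274 shift=21
acc=265501426 shift=28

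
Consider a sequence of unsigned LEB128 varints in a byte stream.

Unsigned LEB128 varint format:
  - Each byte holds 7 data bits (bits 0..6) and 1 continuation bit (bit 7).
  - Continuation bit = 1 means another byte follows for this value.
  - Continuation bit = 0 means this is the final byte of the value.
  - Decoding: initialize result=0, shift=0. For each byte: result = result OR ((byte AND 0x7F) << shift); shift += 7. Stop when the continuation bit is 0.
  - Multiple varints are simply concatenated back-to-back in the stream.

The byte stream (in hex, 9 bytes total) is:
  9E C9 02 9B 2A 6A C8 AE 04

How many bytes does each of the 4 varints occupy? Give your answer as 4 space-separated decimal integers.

  byte[0]=0x9E cont=1 payload=0x1E=30: acc |= 30<<0 -> acc=30 shift=7
  byte[1]=0xC9 cont=1 payload=0x49=73: acc |= 73<<7 -> acc=9374 shift=14
  byte[2]=0x02 cont=0 payload=0x02=2: acc |= 2<<14 -> acc=42142 shift=21 [end]
Varint 1: bytes[0:3] = 9E C9 02 -> value 42142 (3 byte(s))
  byte[3]=0x9B cont=1 payload=0x1B=27: acc |= 27<<0 -> acc=27 shift=7
  byte[4]=0x2A cont=0 payload=0x2A=42: acc |= 42<<7 -> acc=5403 shift=14 [end]
Varint 2: bytes[3:5] = 9B 2A -> value 5403 (2 byte(s))
  byte[5]=0x6A cont=0 payload=0x6A=106: acc |= 106<<0 -> acc=106 shift=7 [end]
Varint 3: bytes[5:6] = 6A -> value 106 (1 byte(s))
  byte[6]=0xC8 cont=1 payload=0x48=72: acc |= 72<<0 -> acc=72 shift=7
  byte[7]=0xAE cont=1 payload=0x2E=46: acc |= 46<<7 -> acc=5960 shift=14
  byte[8]=0x04 cont=0 payload=0x04=4: acc |= 4<<14 -> acc=71496 shift=21 [end]
Varint 4: bytes[6:9] = C8 AE 04 -> value 71496 (3 byte(s))

Answer: 3 2 1 3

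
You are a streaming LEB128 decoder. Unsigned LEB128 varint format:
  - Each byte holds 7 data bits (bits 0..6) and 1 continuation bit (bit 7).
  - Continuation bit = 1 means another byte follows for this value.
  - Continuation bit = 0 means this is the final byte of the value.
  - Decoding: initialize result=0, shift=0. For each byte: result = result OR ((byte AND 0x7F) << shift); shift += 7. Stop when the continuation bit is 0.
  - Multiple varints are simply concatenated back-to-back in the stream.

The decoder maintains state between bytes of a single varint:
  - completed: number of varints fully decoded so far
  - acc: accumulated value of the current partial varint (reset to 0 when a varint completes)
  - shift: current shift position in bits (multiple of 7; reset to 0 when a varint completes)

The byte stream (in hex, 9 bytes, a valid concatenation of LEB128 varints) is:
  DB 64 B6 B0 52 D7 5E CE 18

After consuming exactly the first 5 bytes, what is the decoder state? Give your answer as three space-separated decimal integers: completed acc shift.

byte[0]=0xDB cont=1 payload=0x5B: acc |= 91<<0 -> completed=0 acc=91 shift=7
byte[1]=0x64 cont=0 payload=0x64: varint #1 complete (value=12891); reset -> completed=1 acc=0 shift=0
byte[2]=0xB6 cont=1 payload=0x36: acc |= 54<<0 -> completed=1 acc=54 shift=7
byte[3]=0xB0 cont=1 payload=0x30: acc |= 48<<7 -> completed=1 acc=6198 shift=14
byte[4]=0x52 cont=0 payload=0x52: varint #2 complete (value=1349686); reset -> completed=2 acc=0 shift=0

Answer: 2 0 0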